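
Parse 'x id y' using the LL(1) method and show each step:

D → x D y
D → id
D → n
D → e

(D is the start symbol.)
Stack is shown with the top on the left.

Stack    Input     Action
-------------------------
D $      x id y $  output D → x D y
x D y $  x id y $  match 'x'
D y $    id y $    output D → id
id y $   id y $    match 'id'
y $      y $       match 'y'
$        $         accept

The string is accepted.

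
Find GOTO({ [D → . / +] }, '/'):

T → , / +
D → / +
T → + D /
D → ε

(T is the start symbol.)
{ [D → / . +] }

GOTO(I, '/') = CLOSURE({ [A → αX.β] : [A → α.Xβ] ∈ I, X = '/' })

Items with dot before '/', with the dot advanced:
  [D → . / +] → [D → / . +]
Closure adds nothing (no advanced item has the dot before a non-terminal).

GOTO = { [D → / . +] }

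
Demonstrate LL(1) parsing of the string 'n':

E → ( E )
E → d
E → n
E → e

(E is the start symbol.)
Stack is shown with the top on the left.

Stack  Input  Action
--------------------
E $    n $    output E → n
n $    n $    match 'n'
$      $      accept

The string is accepted.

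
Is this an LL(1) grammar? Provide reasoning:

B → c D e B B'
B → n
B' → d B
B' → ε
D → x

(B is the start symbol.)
No. Predict set conflict for B': { 'd' }

A grammar is LL(1) if for each non-terminal N with multiple productions, the predict sets of those productions are pairwise disjoint, where PREDICT(N → α) = (FIRST(α) \ {ε}) ∪ (FOLLOW(N) if α ⇒* ε).

Relevant sets:
  FOLLOW(B') = { $, 'd' }

For B:
  PREDICT(B → c D e B B') = { 'c' }
  PREDICT(B → n) = { 'n' }
For B':
  PREDICT(B' → d B) = { 'd' }
  PREDICT(B' → ε) = { $, 'd' }
D has a single production, so nothing to check there.

Conflict found: Predict set conflict for B': { 'd' }
The grammar is NOT LL(1).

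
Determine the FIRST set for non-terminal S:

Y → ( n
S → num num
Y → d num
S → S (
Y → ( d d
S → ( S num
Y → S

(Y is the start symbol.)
{ '(', 'num' }

From S → num num:
  - num is a terminal: add 'num' and stop
From S → S (:
  - S is the symbol being defined: contributes nothing new
    S is not nullable, so stop
From S → ( S num:
  - '(' is a terminal: add '(' and stop

Collecting: FIRST(S) = { '(', 'num' }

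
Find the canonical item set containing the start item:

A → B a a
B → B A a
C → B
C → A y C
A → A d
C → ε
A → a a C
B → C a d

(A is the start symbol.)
{ [A → . A d], [A → . B a a], [A → . a a C], [A' → . A], [B → . B A a], [B → . C a d], [C → . A y C], [C → . B], [C → .] }

First, augment the grammar with A' → A
I₀ = CLOSURE({ [A' → . A] }):
  [A' → . A] has the dot before A: add [A → . B a a], [A → . A d], [A → . a a C]
  [A → . B a a] has the dot before B: add [B → . B A a], [B → . C a d]
  [B → . C a d] has the dot before C: add [C → . B], [C → . A y C], [C → .]
No further items can be added.

I₀ = { [A → . A d], [A → . B a a], [A → . a a C], [A' → . A], [B → . B A a], [B → . C a d], [C → . A y C], [C → . B], [C → .] }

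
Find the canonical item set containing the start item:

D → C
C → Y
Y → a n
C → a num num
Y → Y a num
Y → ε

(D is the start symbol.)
{ [C → . Y], [C → . a num num], [D → . C], [D' → . D], [Y → . Y a num], [Y → . a n], [Y → .] }

First, augment the grammar with D' → D
I₀ = CLOSURE({ [D' → . D] }):
  [D' → . D] has the dot before D: add [D → . C]
  [D → . C] has the dot before C: add [C → . Y], [C → . a num num]
  [C → . Y] has the dot before Y: add [Y → . a n], [Y → . Y a num], [Y → .]
No further items can be added.

I₀ = { [C → . Y], [C → . a num num], [D → . C], [D' → . D], [Y → . Y a num], [Y → . a n], [Y → .] }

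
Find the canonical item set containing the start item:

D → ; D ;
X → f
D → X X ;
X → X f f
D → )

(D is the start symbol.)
{ [D → . )], [D → . ; D ;], [D → . X X ;], [D' → . D], [X → . X f f], [X → . f] }

First, augment the grammar with D' → D
I₀ = CLOSURE({ [D' → . D] }):
  [D' → . D] has the dot before D: add [D → . ; D ;], [D → . X X ;], [D → . )]
  [D → . X X ;] has the dot before X: add [X → . f], [X → . X f f]
No further items can be added.

I₀ = { [D → . )], [D → . ; D ;], [D → . X X ;], [D' → . D], [X → . X f f], [X → . f] }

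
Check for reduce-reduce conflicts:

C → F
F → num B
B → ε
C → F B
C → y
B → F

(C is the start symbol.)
Augment with C' → C and build the canonical LR(0) collection (I0 = CLOSURE({[C' → . C]}), then GOTO on every symbol after a dot until no new states appear). It has 8 states:
  I0: { [C → . F B], [C → . F], [C → . y], [C' → . C], [F → . num B] }  — shift
  I1: { [C' → C .] }  — accept
  I2: { [B → . F], [B → .], [C → F . B], [C → F .], [F → . num B] }  — shift, 2 reduces
  I3: { [B → . F], [B → .], [F → . num B], [F → num . B] }  — shift, reduce
  I4: { [C → y .] }  — reduce
  I5: { [F → num B .] }  — reduce
  I6: { [B → F .] }  — reduce
  I7: { [C → F B .] }  — reduce

I2 contains complete items [B → .], [C → F .] — reduce-reduce conflict.

Answer: Yes — I2: [B → .] vs [C → F .]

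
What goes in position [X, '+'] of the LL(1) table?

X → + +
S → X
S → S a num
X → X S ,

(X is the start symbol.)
To find M[X, '+'], we find productions for X where '+' is in the predict set (PREDICT(N → α) = (FIRST(α) \ {ε}) ∪ (FOLLOW(N) if α ⇒* ε)).

Relevant sets:
  FIRST(X) = { '+' }

X → + +: PREDICT = { '+' }
  '+' is in predict set, so this production goes in M[X, '+']
X → X S ,: PREDICT = { '+' }
  '+' is in predict set, so this production goes in M[X, '+']

M[X, '+'] = X → + +, X → X S ,  (a multiply-defined cell — the grammar is not LL(1))

Answer: X → + +, X → X S ,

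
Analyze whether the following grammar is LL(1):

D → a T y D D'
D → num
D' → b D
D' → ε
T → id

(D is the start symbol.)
No. Predict set conflict for D': { 'b' }

Relevant sets:
  FOLLOW(D') = { $, 'b' }

For D:
  PREDICT(D → a T y D D') = { 'a' }
  PREDICT(D → num) = { 'num' }
For D':
  PREDICT(D' → b D) = { 'b' }
  PREDICT(D' → ε) = { $, 'b' }
T has a single production, so nothing to check there.

Conflict found: Predict set conflict for D': { 'b' }
The grammar is NOT LL(1).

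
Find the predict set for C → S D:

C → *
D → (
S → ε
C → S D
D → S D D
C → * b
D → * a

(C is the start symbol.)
{ '(', '*' }

PREDICT(C → S D) = (FIRST(RHS) \ {ε}) ∪ (FOLLOW(C) if ε ∈ FIRST(RHS), i.e. RHS ⇒* ε)
FIRST(S) = { ε }
FIRST(D) = { '(', '*' }
FIRST(S D) = { '(', '*' }
ε ∉ FIRST(S D), so FOLLOW(C) is not added.
PREDICT(C → S D) = { '(', '*' }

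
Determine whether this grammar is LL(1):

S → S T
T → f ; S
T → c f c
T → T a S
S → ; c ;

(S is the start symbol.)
A grammar is LL(1) if for each non-terminal N with multiple productions, the predict sets of those productions are pairwise disjoint, where PREDICT(N → α) = (FIRST(α) \ {ε}) ∪ (FOLLOW(N) if α ⇒* ε).

Relevant sets:
  FIRST(S) = { ';' }
  FIRST(T) = { 'c', 'f' }

For S:
  PREDICT(S → S T) = { ';' }
  PREDICT(S → ';' c ';') = { ';' }
For T:
  PREDICT(T → f ';' S) = { 'f' }
  PREDICT(T → c f c) = { 'c' }
  PREDICT(T → T a S) = { 'c', 'f' }

Conflict found: Predict set conflict for S: { ';' }
The grammar is NOT LL(1).

Answer: No. Predict set conflict for S: { ';' }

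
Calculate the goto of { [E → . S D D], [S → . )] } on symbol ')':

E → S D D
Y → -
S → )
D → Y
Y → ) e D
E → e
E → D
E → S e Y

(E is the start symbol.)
GOTO(I, ')') = CLOSURE({ [A → αX.β] : [A → α.Xβ] ∈ I, X = ')' })

Items with dot before ')', with the dot advanced:
  [S → . )] → [S → ) .]
Closure adds nothing (no advanced item has the dot before a non-terminal).

GOTO = { [S → ) .] }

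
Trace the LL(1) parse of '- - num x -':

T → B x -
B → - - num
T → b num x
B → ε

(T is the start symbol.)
LL(1) parsing maintains a stack (initially the start symbol over $) and the input. At each step: if the stack top is a terminal, match it against the current input token; if it is a non-terminal N, replace it with the RHS of M[N, lookahead] (the unique production whose predict set contains the lookahead).

Stack is shown with the top on the left.

Stack          Input          Action
------------------------------------
T $            - - num x - $  output T → B x -
B x - $        - - num x - $  output B → - - num
- - num x - $  - - num x - $  match '-'
- num x - $    - num x - $    match '-'
num x - $      num x - $      match 'num'
x - $          x - $          match 'x'
- $            - $            match '-'
$              $              accept

The string is accepted.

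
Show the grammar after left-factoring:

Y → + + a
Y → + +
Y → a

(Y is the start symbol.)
Left-factoring transforms A → αβ₁ | αβ₂ into A → αA' and A' → β₁ | β₂
(α is the longest common prefix among the alternatives). Repeat until
no nonterminal has two alternatives with a common prefix.

Round 1: Y has alternatives sharing prefix '+ +'. Introduce Y': Y → + + Y'
  Add: Y' → a
  Add: Y' → ε

No remaining common prefixes — done.

Resulting grammar:
Y → + + Y'
Y' → a
Y' → ε
Y → a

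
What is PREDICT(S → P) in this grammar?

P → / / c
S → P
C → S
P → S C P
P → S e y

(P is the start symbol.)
PREDICT(S → P) = (FIRST(RHS) \ {ε}) ∪ (FOLLOW(S) if ε ∈ FIRST(RHS), i.e. RHS ⇒* ε)
FIRST(P) = { '/' }
FIRST(P) = { '/' }
ε ∉ FIRST(P), so FOLLOW(S) is not added.
PREDICT(S → P) = { '/' }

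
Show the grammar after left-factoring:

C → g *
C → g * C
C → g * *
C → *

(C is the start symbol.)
Left-factoring transforms A → αβ₁ | αβ₂ into A → αA' and A' → β₁ | β₂
(α is the longest common prefix among the alternatives). Repeat until
no nonterminal has two alternatives with a common prefix.

Round 1: C has alternatives sharing prefix 'g *'. Introduce C': C → g * C'
  Add: C' → ε
  Add: C' → C
  Add: C' → *

No remaining common prefixes — done.

Resulting grammar:
C → g * C'
C' → ε
C' → C
C' → *
C → *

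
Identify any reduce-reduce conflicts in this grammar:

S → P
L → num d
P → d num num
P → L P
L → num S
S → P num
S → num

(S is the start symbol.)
No reduce-reduce conflicts

A reduce-reduce conflict occurs when an LR(0) state has two complete items [A → α .] and [B → β .] — both call for a reduction, and with no lookahead the parser cannot choose between them.

Augment with S' → S and build the canonical LR(0) collection (I0 = CLOSURE({[S' → . S]}), then GOTO on every symbol after a dot until no new states appear). It has 13 states:
  I0: { [L → . num S], [L → . num d], [P → . L P], [P → . d num num], [S → . P num], [S → . P], [S → . num], [S' → . S] }  — shift
  I1: { [L → . num S], [L → . num d], [P → . L P], [P → . d num num], [P → L . P] }  — shift
  I2: { [S → P . num], [S → P .] }  — shift, reduce
  I3: { [S' → S .] }  — accept
  I4: { [P → d . num num] }  — shift
  I5: { [L → . num S], [L → . num d], [L → num . S], [L → num . d], [P → . L P], [P → . d num num], [S → . P num], [S → . P], [S → . num], [S → num .] }  — shift, reduce
  I6: { [L → num S .] }  — reduce
  I7: { [L → num d .], [P → d . num num] }  — shift, reduce
  I8: { [P → d num . num] }  — shift
  I9: { [P → d num num .] }  — reduce
  I10: { [S → P num .] }  — reduce
  I11: { [P → L P .] }  — reduce
  I12: { [L → . num S], [L → . num d], [L → num . S], [L → num . d], [P → . L P], [P → . d num num], [S → . P num], [S → . P], [S → . num] }  — shift

No state contains more than one complete item.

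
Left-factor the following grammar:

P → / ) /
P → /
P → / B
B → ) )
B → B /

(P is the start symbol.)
P → / P'
P' → ) /
P' → ε
P' → B
B → ) )
B → B /

Left-factoring transforms A → αβ₁ | αβ₂ into A → αA' and A' → β₁ | β₂
(α is the longest common prefix among the alternatives). Repeat until
no nonterminal has two alternatives with a common prefix.

Round 1: P has alternatives sharing prefix '/'. Introduce P': P → / P'
  Add: P' → ) /
  Add: P' → ε
  Add: P' → B

No remaining common prefixes — done.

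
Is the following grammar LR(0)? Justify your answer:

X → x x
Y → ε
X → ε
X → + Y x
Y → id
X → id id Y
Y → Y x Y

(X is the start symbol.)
A grammar is LR(0) if no state in the canonical LR(0) collection has:
  - both a shift item (dot before a terminal) and a complete item (shift-reduce conflict), or
  - two or more complete items (reduce-reduce conflict; the accept item [X' → X .] counts as a complete item here).

Augment with X' → X and build the canonical LR(0) collection (I0 = CLOSURE({[X' → . X]}), then GOTO on every symbol after a dot until no new states appear). It has 13 states:
  I0: { [X → . + Y x], [X → . id id Y], [X → . x x], [X → .], [X' → . X] }  — shift, reduce
  I1: { [X → + . Y x], [Y → . Y x Y], [Y → . id], [Y → .] }  — shift, reduce
  I2: { [X' → X .] }  — accept
  I3: { [X → id . id Y] }  — shift
  I4: { [X → x . x] }  — shift
  I5: { [X → x x .] }  — reduce
  I6: { [X → id id . Y], [Y → . Y x Y], [Y → . id], [Y → .] }  — shift, reduce
  I7: { [X → id id Y .], [Y → Y . x Y] }  — shift, reduce
  I8: { [Y → id .] }  — reduce
  I9: { [Y → . Y x Y], [Y → . id], [Y → .], [Y → Y x . Y] }  — shift, reduce
  I10: { [Y → Y . x Y], [Y → Y x Y .] }  — shift, reduce
  I11: { [X → + Y . x], [Y → Y . x Y] }  — shift
  I12: { [X → + Y x .], [Y → . Y x Y], [Y → . id], [Y → .], [Y → Y x . Y] }  — shift, 2 reduces

Conflict in state I0:
  Shift-reduce conflict between [X → .] and [X → . + Y x]
So the grammar is NOT LR(0).

Answer: No. Shift-reduce conflict between [X → .] and [X → . + Y x]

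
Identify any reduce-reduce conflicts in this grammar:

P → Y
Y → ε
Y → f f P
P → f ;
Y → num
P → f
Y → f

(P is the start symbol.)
A reduce-reduce conflict occurs when an LR(0) state has two complete items [A → α .] and [B → β .] — both call for a reduction, and with no lookahead the parser cannot choose between them.

Augment with P' → P and build the canonical LR(0) collection (I0 = CLOSURE({[P' → . P]}), then GOTO on every symbol after a dot until no new states appear). It has 8 states:
  I0: { [P → . Y], [P → . f ;], [P → . f], [P' → . P], [Y → . f f P], [Y → . f], [Y → . num], [Y → .] }  — shift, reduce
  I1: { [P' → P .] }  — accept
  I2: { [P → Y .] }  — reduce
  I3: { [P → f . ;], [P → f .], [Y → f . f P], [Y → f .] }  — shift, 2 reduces
  I4: { [Y → num .] }  — reduce
  I5: { [P → f ; .] }  — reduce
  I6: { [P → . Y], [P → . f ;], [P → . f], [Y → . f f P], [Y → . f], [Y → . num], [Y → .], [Y → f f . P] }  — shift, reduce
  I7: { [Y → f f P .] }  — reduce

I3 contains complete items [P → f .], [Y → f .] — reduce-reduce conflict.

Answer: Yes — I3: [P → f .] vs [Y → f .]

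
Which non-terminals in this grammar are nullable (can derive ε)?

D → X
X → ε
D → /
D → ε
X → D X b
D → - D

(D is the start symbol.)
{ 'D', 'X' }

ε-productions: X → ε, D → ε
So X, D are immediately nullable.
Every non-terminal is now nullable.
Nullable = { 'D', 'X' }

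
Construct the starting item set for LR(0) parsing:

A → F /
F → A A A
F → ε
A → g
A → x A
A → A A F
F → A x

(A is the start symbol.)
{ [A → . A A F], [A → . F /], [A → . g], [A → . x A], [A' → . A], [F → . A A A], [F → . A x], [F → .] }

First, augment the grammar with A' → A
I₀ = CLOSURE({ [A' → . A] }):
  [A' → . A] has the dot before A: add [A → . F /], [A → . g], [A → . x A], [A → . A A F]
  [A → . F /] has the dot before F: add [F → . A A A], [F → .], [F → . A x]
No further items can be added.

I₀ = { [A → . A A F], [A → . F /], [A → . g], [A → . x A], [A' → . A], [F → . A A A], [F → . A x], [F → .] }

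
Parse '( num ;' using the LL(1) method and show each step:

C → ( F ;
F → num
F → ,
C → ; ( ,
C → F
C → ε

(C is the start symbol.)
Stack is shown with the top on the left.

Stack    Input      Action
--------------------------
C $      ( num ; $  output C → ( F ;
( F ; $  ( num ; $  match '('
F ; $    num ; $    output F → num
num ; $  num ; $    match 'num'
; $      ; $        match ';'
$        $          accept

The string is accepted.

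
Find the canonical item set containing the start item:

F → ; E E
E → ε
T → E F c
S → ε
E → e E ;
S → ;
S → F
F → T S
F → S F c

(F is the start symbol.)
First, augment the grammar with F' → F
I₀ = CLOSURE({ [F' → . F] }):
  [F' → . F] has the dot before F: add [F → . ; E E], [F → . T S], [F → . S F c]
  [F → . T S] has the dot before T: add [T → . E F c]
  [F → . S F c] has the dot before S: add [S → .], [S → . ;], [S → . F]
  [T → . E F c] has the dot before E: add [E → .], [E → . e E ;]
No further items can be added.

I₀ = { [E → . e E ;], [E → .], [F → . ; E E], [F → . S F c], [F → . T S], [F' → . F], [S → . ;], [S → . F], [S → .], [T → . E F c] }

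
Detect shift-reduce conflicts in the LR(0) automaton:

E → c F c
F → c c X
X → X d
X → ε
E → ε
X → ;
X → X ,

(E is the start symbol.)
Yes — I0: [E → .] vs [E → . c F c]; I5: [X → .] vs [X → . ;]; I7: [F → c c X .] vs [X → X . ,]

A shift-reduce conflict occurs when an LR(0) state has both:
  - a complete (reduce) item [A → α .] (dot at the end), and
  - a shift item [B → β . c γ] (dot before a terminal).

Augment with E' → E and build the canonical LR(0) collection (I0 = CLOSURE({[E' → . E]}), then GOTO on every symbol after a dot until no new states appear). It has 11 states:
  I0: { [E → . c F c], [E → .], [E' → . E] }  — shift, reduce
  I1: { [E' → E .] }  — accept
  I2: { [E → c . F c], [F → . c c X] }  — shift
  I3: { [E → c F . c] }  — shift
  I4: { [F → c . c X] }  — shift
  I5: { [F → c c . X], [X → . ;], [X → . X ,], [X → . X d], [X → .] }  — shift, reduce
  I6: { [X → ; .] }  — reduce
  I7: { [F → c c X .], [X → X . ,], [X → X . d] }  — shift, reduce
  I8: { [X → X , .] }  — reduce
  I9: { [X → X d .] }  — reduce
  I10: { [E → c F c .] }  — reduce

I0 contains reduce item [E → .] and shift item [E → . c F c] — shift-reduce conflict.
I5 contains reduce item [X → .] and shift item [X → . ;] — shift-reduce conflict.
I7 contains reduce item [F → c c X .] and shift items [X → X . ,], [X → X . d] — shift-reduce conflict.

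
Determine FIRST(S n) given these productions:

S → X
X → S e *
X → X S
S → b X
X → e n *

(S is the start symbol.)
{ 'b', 'e' }

FIRST sets of the non-terminals involved (from the grammar, by fixed-point iteration):
  FIRST(S) = { 'b', 'e' }

To compute FIRST(S n), process the symbols left to right:
Symbol S is a non-terminal. Add FIRST(S) \ {ε} = { 'b', 'e' }
S is not nullable (ε ∉ FIRST(S)), so stop here.
FIRST(S n) = { 'b', 'e' }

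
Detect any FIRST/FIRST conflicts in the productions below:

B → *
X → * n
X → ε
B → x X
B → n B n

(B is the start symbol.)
No FIRST/FIRST conflicts.

A FIRST/FIRST conflict occurs when two productions N → α and N → β for the same non-terminal have FIRST(α) ∩ FIRST(β) ≠ ∅ (with ε ∈ FIRST of a nullable right-hand side, so two nullable alternatives also conflict).

Productions for B:
  B → *: FIRST = { '*' }
  B → x X: FIRST = { 'x' }
  B → n B n: FIRST = { 'n' }
Productions for X:
  X → * n: FIRST = { '*' }
  X → ε: FIRST = { ε }

All alternatives of each non-terminal have pairwise disjoint FIRST sets.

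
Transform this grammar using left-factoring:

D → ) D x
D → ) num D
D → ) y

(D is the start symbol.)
D → ) D'
D' → D x
D' → num D
D' → y

Left-factoring transforms A → αβ₁ | αβ₂ into A → αA' and A' → β₁ | β₂
(α is the longest common prefix among the alternatives). Repeat until
no nonterminal has two alternatives with a common prefix.

Round 1: D has alternatives sharing prefix ')'. Introduce D': D → ) D'
  Add: D' → D x
  Add: D' → num D
  Add: D' → y

No remaining common prefixes — done.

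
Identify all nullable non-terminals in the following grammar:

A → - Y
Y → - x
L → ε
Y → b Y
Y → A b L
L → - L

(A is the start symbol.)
ε-productions: L → ε
So L is immediately nullable.
No further non-terminal can be added: every production for the remaining non-terminals contains a terminal or a non-nullable non-terminal.
Nullable = { 'L' }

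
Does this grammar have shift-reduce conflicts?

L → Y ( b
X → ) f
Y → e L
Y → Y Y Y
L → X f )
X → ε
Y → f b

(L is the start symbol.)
A shift-reduce conflict occurs when an LR(0) state has both:
  - a complete (reduce) item [A → α .] (dot at the end), and
  - a shift item [B → β . c γ] (dot before a terminal).

Augment with L' → L and build the canonical LR(0) collection (I0 = CLOSURE({[L' → . L]}), then GOTO on every symbol after a dot until no new states appear). It has 16 states:
  I0: { [L → . X f )], [L → . Y ( b], [L' → . L], [X → . ) f], [X → .], [Y → . Y Y Y], [Y → . e L], [Y → . f b] }  — shift, reduce
  I1: { [X → ) . f] }  — shift
  I2: { [L' → L .] }  — accept
  I3: { [L → X . f )] }  — shift
  I4: { [L → Y . ( b], [Y → . Y Y Y], [Y → . e L], [Y → . f b], [Y → Y . Y Y] }  — shift
  I5: { [L → . X f )], [L → . Y ( b], [X → . ) f], [X → .], [Y → . Y Y Y], [Y → . e L], [Y → . f b], [Y → e . L] }  — shift, reduce
  I6: { [Y → f . b] }  — shift
  I7: { [Y → f b .] }  — reduce
  I8: { [Y → e L .] }  — reduce
  I9: { [L → Y ( . b] }  — shift
  I10: { [Y → . Y Y Y], [Y → . e L], [Y → . f b], [Y → Y . Y Y], [Y → Y Y . Y] }  — shift
  I11: { [Y → . Y Y Y], [Y → . e L], [Y → . f b], [Y → Y . Y Y], [Y → Y Y . Y], [Y → Y Y Y .] }  — shift, reduce
  I12: { [L → Y ( b .] }  — reduce
  I13: { [L → X f . )] }  — shift
  I14: { [L → X f ) .] }  — reduce
  I15: { [X → ) f .] }  — reduce

I0 contains reduce item [X → .] and shift items [X → . ) f], [Y → . e L], [Y → . f b] — shift-reduce conflict.
I5 contains reduce item [X → .] and shift items [X → . ) f], [Y → . e L], [Y → . f b] — shift-reduce conflict.
I11 contains reduce item [Y → Y Y Y .] and shift items [Y → . e L], [Y → . f b] — shift-reduce conflict.

Answer: Yes — I0: [X → .] vs [X → . ) f]; I5: [X → .] vs [X → . ) f]; I11: [Y → Y Y Y .] vs [Y → . e L]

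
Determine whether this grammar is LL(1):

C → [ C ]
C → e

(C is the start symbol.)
For C:
  PREDICT(C → '[' C ']') = { '[' }
  PREDICT(C → e) = { 'e' }

All predict sets are disjoint. The grammar IS LL(1).

Answer: Yes, the grammar is LL(1).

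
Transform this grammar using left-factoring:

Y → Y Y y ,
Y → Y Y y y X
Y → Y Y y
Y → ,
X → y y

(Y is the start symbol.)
Left-factoring transforms A → αβ₁ | αβ₂ into A → αA' and A' → β₁ | β₂
(α is the longest common prefix among the alternatives). Repeat until
no nonterminal has two alternatives with a common prefix.

Round 1: Y has alternatives sharing prefix 'Y Y y'. Introduce Y': Y → Y Y y Y'
  Add: Y' → ,
  Add: Y' → y X
  Add: Y' → ε

No remaining common prefixes — done.

Resulting grammar:
Y → Y Y y Y'
Y' → ,
Y' → y X
Y' → ε
Y → ,
X → y y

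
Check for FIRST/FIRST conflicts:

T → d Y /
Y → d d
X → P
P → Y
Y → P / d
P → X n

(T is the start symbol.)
A FIRST/FIRST conflict occurs when two productions N → α and N → β for the same non-terminal have FIRST(α) ∩ FIRST(β) ≠ ∅ (with ε ∈ FIRST of a nullable right-hand side, so two nullable alternatives also conflict).

FIRST sets of the non-terminals at (or reachable through a nullable prefix from) the front of some alternative:
  FIRST(P) = { 'd' }
  FIRST(Y) = { 'd' }
  FIRST(X) = { 'd' }

Productions for Y:
  Y → d d: FIRST = { 'd' }
  Y → P / d: FIRST = { 'd' }
Productions for P:
  P → Y: FIRST = { 'd' }
  P → X n: FIRST = { 'd' }
T, X have only one production, so no FIRST/FIRST conflict is possible there.

Conflict for Y: Y → d d and Y → P / d
  Overlap: { 'd' }
Conflict for P: P → Y and P → X n
  Overlap: { 'd' }

Answer: Yes. Y → d d / Y → P '/' d on { 'd' }; P → Y / P → X n on { 'd' }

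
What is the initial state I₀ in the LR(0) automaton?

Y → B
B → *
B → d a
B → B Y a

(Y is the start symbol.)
First, augment the grammar with Y' → Y
I₀ = CLOSURE({ [Y' → . Y] }):
  [Y' → . Y] has the dot before Y: add [Y → . B]
  [Y → . B] has the dot before B: add [B → . *], [B → . d a], [B → . B Y a]
No further items can be added.

I₀ = { [B → . *], [B → . B Y a], [B → . d a], [Y → . B], [Y' → . Y] }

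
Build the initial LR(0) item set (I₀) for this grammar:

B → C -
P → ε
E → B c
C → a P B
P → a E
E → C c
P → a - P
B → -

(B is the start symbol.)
{ [B → . -], [B → . C -], [B' → . B], [C → . a P B] }

First, augment the grammar with B' → B
I₀ = CLOSURE({ [B' → . B] }):
  [B' → . B] has the dot before B: add [B → . C -], [B → . -]
  [B → . C -] has the dot before C: add [C → . a P B]
No further items can be added.

I₀ = { [B → . -], [B → . C -], [B' → . B], [C → . a P B] }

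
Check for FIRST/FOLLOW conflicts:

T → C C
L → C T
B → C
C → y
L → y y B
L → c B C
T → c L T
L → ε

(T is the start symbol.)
Nullable non-terminals: L.
FIRST sets used below: FIRST(C) = { 'y' }

L: nullable alternative(s) L → ε; FOLLOW(L) = { 'c', 'y' }
  L → C T: FIRST \ {ε} = { 'y' } — overlaps FOLLOW(L) on { 'y' }: CONFLICT
  L → y y B: FIRST \ {ε} = { 'y' } — overlaps FOLLOW(L) on { 'y' }: CONFLICT
  L → c B C: FIRST \ {ε} = { 'c' } — overlaps FOLLOW(L) on { 'c' }: CONFLICT
  L → ε: FIRST \ {ε} = { } — this is the only nullable alternative, skip

B, C, T have no nullable alternative, so no FIRST/FOLLOW check is needed there.

So the grammar has 3 FIRST/FOLLOW conflicts (marked CONFLICT above).

Answer: Yes. L → C T with FOLLOW(L) on { 'y' }; L → y y B with FOLLOW(L) on { 'y' }; L → c B C with FOLLOW(L) on { 'c' }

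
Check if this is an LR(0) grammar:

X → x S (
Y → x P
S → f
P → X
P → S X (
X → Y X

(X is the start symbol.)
Augment with X' → X and build the canonical LR(0) collection (I0 = CLOSURE({[X' → . X]}), then GOTO on every symbol after a dot until no new states appear). It has 12 states:
  I0: { [X → . Y X], [X → . x S (], [X' → . X], [Y → . x P] }  — shift
  I1: { [X' → X .] }  — accept
  I2: { [X → . Y X], [X → . x S (], [X → Y . X], [Y → . x P] }  — shift
  I3: { [P → . S X (], [P → . X], [S → . f], [X → . Y X], [X → . x S (], [X → x . S (], [Y → . x P], [Y → x . P] }  — shift
  I4: { [Y → x P .] }  — reduce
  I5: { [P → S . X (], [X → . Y X], [X → . x S (], [X → x S . (], [Y → . x P] }  — shift
  I6: { [P → X .] }  — reduce
  I7: { [S → f .] }  — reduce
  I8: { [X → x S ( .] }  — reduce
  I9: { [P → S X . (] }  — shift
  I10: { [P → S X ( .] }  — reduce
  I11: { [X → Y X .] }  — reduce

Every state is either a pure shift/goto state or contains exactly one complete item and nothing to shift — no conflicts. The grammar is LR(0).

Answer: Yes, the grammar is LR(0)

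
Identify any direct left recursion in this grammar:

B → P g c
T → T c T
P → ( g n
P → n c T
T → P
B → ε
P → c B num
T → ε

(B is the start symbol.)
Direct left recursion occurs when N → N α for some non-terminal N (the right-hand side begins with the left-hand side itself).

B → P g c: starts with P
T → T c T: LEFT RECURSIVE (starts with T)
P → ( g n: starts with '('
P → n c T: starts with n
T → P: starts with P
B → ε: starts with ε
P → c B num: starts with c
T → ε: starts with ε

The grammar has direct left recursion on: T.

Answer: Yes, T is left-recursive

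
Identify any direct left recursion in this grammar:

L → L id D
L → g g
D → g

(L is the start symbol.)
Yes, L is left-recursive

L → L id D: LEFT RECURSIVE (starts with L)
L → g g: starts with g
D → g: starts with g

The grammar has direct left recursion on: L.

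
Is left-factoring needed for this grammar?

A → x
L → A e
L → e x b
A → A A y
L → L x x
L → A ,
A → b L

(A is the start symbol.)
Yes, L has productions with common prefix 'A'

Left-factoring is needed when two productions for the same non-terminal
share a common prefix on the right-hand side.

Productions for A:
  A → x
  A → A A y
  A → b L
Productions for L:
  L → A e
  L → e x b
  L → L x x
  L → A ,

Found common prefix 'A' in productions for L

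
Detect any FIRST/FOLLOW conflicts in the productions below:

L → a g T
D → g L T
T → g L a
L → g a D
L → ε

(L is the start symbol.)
Yes. L → a g T with FOLLOW(L) on { 'a' }; L → g a D with FOLLOW(L) on { 'g' }

Nullable non-terminals: L.

L: nullable alternative(s) L → ε; FOLLOW(L) = { $, 'a', 'g' }
  L → a g T: FIRST \ {ε} = { 'a' } — overlaps FOLLOW(L) on { 'a' }: CONFLICT
  L → g a D: FIRST \ {ε} = { 'g' } — overlaps FOLLOW(L) on { 'g' }: CONFLICT
  L → ε: FIRST \ {ε} = { } — this is the only nullable alternative, skip

D, T have no nullable alternative, so no FIRST/FOLLOW check is needed there.

So the grammar has 2 FIRST/FOLLOW conflicts (marked CONFLICT above).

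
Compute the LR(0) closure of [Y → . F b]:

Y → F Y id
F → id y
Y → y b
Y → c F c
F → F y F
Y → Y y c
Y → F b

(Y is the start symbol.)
To compute CLOSURE, for each item [A → α.Bβ] where B is a non-terminal, add [B → .γ] for all productions B → γ; repeat for the newly added items until nothing changes.

Start with: [Y → . F b]
  [Y → . F b] has the dot before F: add [F → . id y], [F → . F y F]
No further items can be added.

CLOSURE = { [F → . F y F], [F → . id y], [Y → . F b] }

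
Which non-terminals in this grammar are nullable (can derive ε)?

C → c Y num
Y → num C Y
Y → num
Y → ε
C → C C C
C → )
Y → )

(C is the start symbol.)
{ 'Y' }

A non-terminal is nullable if it can derive ε (the empty string): either it has an ε-production, or it has a production whose right-hand side consists entirely of nullable non-terminals.

ε-productions: Y → ε
So Y is immediately nullable.
No further non-terminal can be added: every production for the remaining non-terminals contains a terminal or a non-nullable non-terminal.
Nullable = { 'Y' }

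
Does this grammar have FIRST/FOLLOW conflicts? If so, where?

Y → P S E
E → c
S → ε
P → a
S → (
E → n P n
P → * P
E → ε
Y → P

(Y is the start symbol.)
A FIRST/FOLLOW conflict occurs when a non-terminal N has a nullable alternative N → β (β ⇒* ε) and another alternative N → α with FIRST(α) ∩ FOLLOW(N) ≠ ∅: on such a lookahead the parser cannot decide between expanding α and letting N vanish via β.

Nullable non-terminals: E, S.

E: nullable alternative(s) E → ε; FOLLOW(E) = { $ }
  E → c: FIRST \ {ε} = { 'c' } — disjoint from FOLLOW(E)
  E → n P n: FIRST \ {ε} = { 'n' } — disjoint from FOLLOW(E)
  E → ε: FIRST \ {ε} = { } — this is the only nullable alternative, skip

S: nullable alternative(s) S → ε; FOLLOW(S) = { $, 'c', 'n' }
  S → ε: FIRST \ {ε} = { } — this is the only nullable alternative, skip
  S → (: FIRST \ {ε} = { '(' } — disjoint from FOLLOW(S)

P, Y have no nullable alternative, so no FIRST/FOLLOW check is needed there.

No FIRST/FOLLOW conflicts found.

Answer: No FIRST/FOLLOW conflicts.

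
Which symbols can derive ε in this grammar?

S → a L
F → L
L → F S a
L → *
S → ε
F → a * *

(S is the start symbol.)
{ 'S' }

A non-terminal is nullable if it can derive ε (the empty string): either it has an ε-production, or it has a production whose right-hand side consists entirely of nullable non-terminals.

ε-productions: S → ε
So S is immediately nullable.
No further non-terminal can be added: every production for the remaining non-terminals contains a terminal or a non-nullable non-terminal.
Nullable = { 'S' }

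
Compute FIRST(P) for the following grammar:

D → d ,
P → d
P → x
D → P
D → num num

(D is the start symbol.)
From P → d:
  - d is a terminal: add 'd' and stop
From P → x:
  - x is a terminal: add 'x' and stop

Collecting: FIRST(P) = { 'd', 'x' }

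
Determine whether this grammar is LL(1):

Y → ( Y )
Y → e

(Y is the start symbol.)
A grammar is LL(1) if for each non-terminal N with multiple productions, the predict sets of those productions are pairwise disjoint, where PREDICT(N → α) = (FIRST(α) \ {ε}) ∪ (FOLLOW(N) if α ⇒* ε).

For Y:
  PREDICT(Y → '(' Y ')') = { '(' }
  PREDICT(Y → e) = { 'e' }

All predict sets are disjoint. The grammar IS LL(1).

Answer: Yes, the grammar is LL(1).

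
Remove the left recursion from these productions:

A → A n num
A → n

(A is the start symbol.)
A is directly left-recursive. The standard transformation for
  A → A α₁ | ... | A α_m | β₁ | ... | β_n
is
  A  → β₁ A' | ... | β_n A'
  A' → α₁ A' | ... | α_m A' | ε

A → n becomes A → n A'
A → A n num becomes A' → n num A'
Add A' → ε

Resulting grammar:
A → n A'
A' → n num A'
A' → ε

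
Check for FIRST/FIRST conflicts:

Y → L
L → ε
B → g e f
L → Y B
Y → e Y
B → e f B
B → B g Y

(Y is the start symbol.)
Yes. Y → L / Y → e Y on { 'e' }; B → g e f / B → B g Y on { 'g' }; B → e f B / B → B g Y on { 'e' }

FIRST sets of the non-terminals at (or reachable through a nullable prefix from) the front of some alternative:
  FIRST(L) = { 'e', 'g', ε }
  FIRST(Y) = { 'e', 'g', ε }
  FIRST(B) = { 'e', 'g' }

Productions for Y:
  Y → L: FIRST = { 'e', 'g', ε }
  Y → e Y: FIRST = { 'e' }
Productions for L:
  L → ε: FIRST = { ε }
  L → Y B: FIRST = { 'e', 'g' }
Productions for B:
  B → g e f: FIRST = { 'g' }
  B → e f B: FIRST = { 'e' }
  B → B g Y: FIRST = { 'e', 'g' }

Conflict for Y: Y → L and Y → e Y
  Overlap: { 'e' }
Conflict for B: B → g e f and B → B g Y
  Overlap: { 'g' }
Conflict for B: B → e f B and B → B g Y
  Overlap: { 'e' }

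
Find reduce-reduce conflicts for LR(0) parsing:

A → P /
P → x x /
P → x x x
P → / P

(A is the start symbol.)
No reduce-reduce conflicts

A reduce-reduce conflict occurs when an LR(0) state has two complete items [A → α .] and [B → β .] — both call for a reduction, and with no lookahead the parser cannot choose between them.

Augment with A' → A and build the canonical LR(0) collection (I0 = CLOSURE({[A' → . A]}), then GOTO on every symbol after a dot until no new states appear). It has 10 states:
  I0: { [A → . P /], [A' → . A], [P → . / P], [P → . x x /], [P → . x x x] }  — shift
  I1: { [P → . / P], [P → . x x /], [P → . x x x], [P → / . P] }  — shift
  I2: { [A' → A .] }  — accept
  I3: { [A → P . /] }  — shift
  I4: { [P → x . x /], [P → x . x x] }  — shift
  I5: { [P → x x . /], [P → x x . x] }  — shift
  I6: { [P → x x / .] }  — reduce
  I7: { [P → x x x .] }  — reduce
  I8: { [A → P / .] }  — reduce
  I9: { [P → / P .] }  — reduce

No state contains more than one complete item.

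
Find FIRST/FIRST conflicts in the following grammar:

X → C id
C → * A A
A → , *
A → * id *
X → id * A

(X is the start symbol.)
A FIRST/FIRST conflict occurs when two productions N → α and N → β for the same non-terminal have FIRST(α) ∩ FIRST(β) ≠ ∅ (with ε ∈ FIRST of a nullable right-hand side, so two nullable alternatives also conflict).

FIRST sets of the non-terminals at (or reachable through a nullable prefix from) the front of some alternative:
  FIRST(C) = { '*' }

Productions for X:
  X → C id: FIRST = { '*' }
  X → id * A: FIRST = { 'id' }
Productions for A:
  A → , *: FIRST = { ',' }
  A → * id *: FIRST = { '*' }
C has only one production, so no FIRST/FIRST conflict is possible there.

All alternatives of each non-terminal have pairwise disjoint FIRST sets.

Answer: No FIRST/FIRST conflicts.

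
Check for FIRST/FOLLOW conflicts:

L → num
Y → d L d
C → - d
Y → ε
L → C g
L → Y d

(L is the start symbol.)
A FIRST/FOLLOW conflict occurs when a non-terminal N has a nullable alternative N → β (β ⇒* ε) and another alternative N → α with FIRST(α) ∩ FOLLOW(N) ≠ ∅: on such a lookahead the parser cannot decide between expanding α and letting N vanish via β.

Nullable non-terminals: Y.

Y: nullable alternative(s) Y → ε; FOLLOW(Y) = { 'd' }
  Y → d L d: FIRST \ {ε} = { 'd' } — overlaps FOLLOW(Y) on { 'd' }: CONFLICT
  Y → ε: FIRST \ {ε} = { } — this is the only nullable alternative, skip

C, L have no nullable alternative, so no FIRST/FOLLOW check is needed there.

So the grammar has 1 FIRST/FOLLOW conflict (marked CONFLICT above).

Answer: Yes. Y → d L d with FOLLOW(Y) on { 'd' }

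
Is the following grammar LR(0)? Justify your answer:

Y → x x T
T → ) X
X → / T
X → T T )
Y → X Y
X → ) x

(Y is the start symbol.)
Augment with Y' → Y and build the canonical LR(0) collection (I0 = CLOSURE({[Y' → . Y]}), then GOTO on every symbol after a dot until no new states appear). It has 16 states:
  I0: { [T → . ) X], [X → . ) x], [X → . / T], [X → . T T )], [Y → . X Y], [Y → . x x T], [Y' → . Y] }  — shift
  I1: { [T → ) . X], [T → . ) X], [X → ) . x], [X → . ) x], [X → . / T], [X → . T T )] }  — shift
  I2: { [T → . ) X], [X → / . T] }  — shift
  I3: { [T → . ) X], [X → T . T )] }  — shift
  I4: { [T → . ) X], [X → . ) x], [X → . / T], [X → . T T )], [Y → . X Y], [Y → . x x T], [Y → X . Y] }  — shift
  I5: { [Y' → Y .] }  — accept
  I6: { [Y → x . x T] }  — shift
  I7: { [T → . ) X], [Y → x x . T] }  — shift
  I8: { [T → ) . X], [T → . ) X], [X → . ) x], [X → . / T], [X → . T T )] }  — shift
  I9: { [Y → x x T .] }  — reduce
  I10: { [T → ) X .] }  — reduce
  I11: { [Y → X Y .] }  — reduce
  I12: { [X → T T . )] }  — shift
  I13: { [X → T T ) .] }  — reduce
  I14: { [X → / T .] }  — reduce
  I15: { [X → ) x .] }  — reduce

Every state is either a pure shift/goto state or contains exactly one complete item and nothing to shift — no conflicts. The grammar is LR(0).

Answer: Yes, the grammar is LR(0)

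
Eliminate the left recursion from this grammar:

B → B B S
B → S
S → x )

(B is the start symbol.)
B → S B'
B' → B S B'
B' → ε
S → x )

B is directly left-recursive. The standard transformation for
  A → A α₁ | ... | A α_m | β₁ | ... | β_n
is
  A  → β₁ A' | ... | β_n A'
  A' → α₁ A' | ... | α_m A' | ε

B → S becomes B → S B'
B → B B S becomes B' → B S B'
Add B' → ε

Productions for other non-terminals are unchanged:
  S → x )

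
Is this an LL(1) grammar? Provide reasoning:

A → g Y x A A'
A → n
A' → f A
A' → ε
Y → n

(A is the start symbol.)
A grammar is LL(1) if for each non-terminal N with multiple productions, the predict sets of those productions are pairwise disjoint, where PREDICT(N → α) = (FIRST(α) \ {ε}) ∪ (FOLLOW(N) if α ⇒* ε).

Relevant sets:
  FOLLOW(A') = { $, 'f' }

For A:
  PREDICT(A → g Y x A A') = { 'g' }
  PREDICT(A → n) = { 'n' }
For A':
  PREDICT(A' → f A) = { 'f' }
  PREDICT(A' → ε) = { $, 'f' }
Y has a single production, so nothing to check there.

Conflict found: Predict set conflict for A': { 'f' }
The grammar is NOT LL(1).

Answer: No. Predict set conflict for A': { 'f' }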